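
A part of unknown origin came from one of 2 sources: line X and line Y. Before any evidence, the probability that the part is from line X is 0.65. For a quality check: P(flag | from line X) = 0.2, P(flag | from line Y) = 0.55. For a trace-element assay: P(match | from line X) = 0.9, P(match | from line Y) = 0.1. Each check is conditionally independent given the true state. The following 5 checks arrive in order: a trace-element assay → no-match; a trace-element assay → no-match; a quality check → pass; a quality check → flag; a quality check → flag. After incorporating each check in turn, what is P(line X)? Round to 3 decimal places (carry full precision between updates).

Apply Bayes' rule sequentially, carrying P(line X) forward.
After a trace-element assay='no-match': P(line X) = 0.1·0.6500 / (0.1·0.6500 + 0.9·0.3500) ≈ 0.1711
After a trace-element assay='no-match': P(line X) = 0.1·0.1711 / (0.1·0.1711 + 0.9·0.8289) ≈ 0.0224
After a quality check='pass': P(line X) = 0.8·0.0224 / (0.8·0.0224 + 0.45·0.9776) ≈ 0.0392
After a quality check='flag': P(line X) = 0.2·0.0392 / (0.2·0.0392 + 0.55·0.9608) ≈ 0.0146
After a quality check='flag': P(line X) = 0.2·0.0146 / (0.2·0.0146 + 0.55·0.9854) ≈ 0.0054

0.005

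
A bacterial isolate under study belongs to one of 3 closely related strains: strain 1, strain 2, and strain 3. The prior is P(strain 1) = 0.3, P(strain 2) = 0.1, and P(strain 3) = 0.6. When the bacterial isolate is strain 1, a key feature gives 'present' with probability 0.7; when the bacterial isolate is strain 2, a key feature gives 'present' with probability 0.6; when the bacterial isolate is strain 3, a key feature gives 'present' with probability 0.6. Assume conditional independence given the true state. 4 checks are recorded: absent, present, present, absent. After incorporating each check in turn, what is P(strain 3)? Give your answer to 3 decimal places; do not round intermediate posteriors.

0.645

After 'absent': normaliser = 0.3·0.3000 + 0.4·0.1000 + 0.4·0.6000; P(strain 1) ≈ 0.2432, P(strain 2) ≈ 0.1081, P(strain 3) ≈ 0.6486
After 'present': normaliser = 0.7·0.2432 + 0.6·0.1081 + 0.6·0.6486; P(strain 1) ≈ 0.2727, P(strain 2) ≈ 0.1039, P(strain 3) ≈ 0.6234
After 'present': normaliser = 0.7·0.2727 + 0.6·0.1039 + 0.6·0.6234; P(strain 1) ≈ 0.3043, P(strain 2) ≈ 0.0994, P(strain 3) ≈ 0.5963
After 'absent': normaliser = 0.3·0.3043 + 0.4·0.0994 + 0.4·0.5963; P(strain 1) ≈ 0.2471, P(strain 2) ≈ 0.1076, P(strain 3) ≈ 0.6454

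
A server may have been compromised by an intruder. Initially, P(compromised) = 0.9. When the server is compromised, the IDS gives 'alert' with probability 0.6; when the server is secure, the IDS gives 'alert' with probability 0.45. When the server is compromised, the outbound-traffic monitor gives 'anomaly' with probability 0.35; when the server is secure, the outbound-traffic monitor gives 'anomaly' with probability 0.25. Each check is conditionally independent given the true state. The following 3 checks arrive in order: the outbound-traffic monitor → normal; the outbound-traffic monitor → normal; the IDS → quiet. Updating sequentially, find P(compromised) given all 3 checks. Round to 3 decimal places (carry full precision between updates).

0.831

After the outbound-traffic monitor='normal': P(compromised) = 0.65·0.9000 / (0.65·0.9000 + 0.75·0.1000) ≈ 0.8864
After the outbound-traffic monitor='normal': P(compromised) = 0.65·0.8864 / (0.65·0.8864 + 0.75·0.1136) ≈ 0.8711
After the IDS='quiet': P(compromised) = 0.4·0.8711 / (0.4·0.8711 + 0.55·0.1289) ≈ 0.8310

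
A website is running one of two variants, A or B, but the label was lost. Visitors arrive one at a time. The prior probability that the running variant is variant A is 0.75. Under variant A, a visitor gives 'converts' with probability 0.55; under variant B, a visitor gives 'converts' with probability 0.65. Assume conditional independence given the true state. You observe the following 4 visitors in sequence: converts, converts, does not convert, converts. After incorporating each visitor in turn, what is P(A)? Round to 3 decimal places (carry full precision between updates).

0.700

Each posterior becomes the prior for the next update.
After 'converts': P(A) = 0.55·0.7500 / (0.55·0.7500 + 0.65·0.2500) ≈ 0.7174
After 'converts': P(A) = 0.55·0.7174 / (0.55·0.7174 + 0.65·0.2826) ≈ 0.6823
After 'does not convert': P(A) = 0.45·0.6823 / (0.45·0.6823 + 0.35·0.3177) ≈ 0.7342
After 'converts': P(A) = 0.55·0.7342 / (0.55·0.7342 + 0.65·0.2658) ≈ 0.7003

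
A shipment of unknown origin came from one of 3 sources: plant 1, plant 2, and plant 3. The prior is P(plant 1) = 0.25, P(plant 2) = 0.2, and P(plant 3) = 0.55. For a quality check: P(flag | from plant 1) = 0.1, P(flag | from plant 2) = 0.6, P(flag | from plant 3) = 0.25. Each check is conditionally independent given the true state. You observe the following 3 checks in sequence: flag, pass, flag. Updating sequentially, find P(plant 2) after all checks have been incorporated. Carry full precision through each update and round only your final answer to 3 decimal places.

0.507

Apply Bayes' rule sequentially, carrying P(plant 2) forward.
After 'flag': normaliser = 0.1·0.2500 + 0.6·0.2000 + 0.25·0.5500; P(plant 1) ≈ 0.0885, P(plant 2) ≈ 0.4248, P(plant 3) ≈ 0.4867
After 'pass': normaliser = 0.9·0.0885 + 0.4·0.4248 + 0.75·0.4867; P(plant 1) ≈ 0.1296, P(plant 2) ≈ 0.2765, P(plant 3) ≈ 0.5940
After 'flag': normaliser = 0.1·0.1296 + 0.6·0.2765 + 0.25·0.5940; P(plant 1) ≈ 0.0396, P(plant 2) ≈ 0.5068, P(plant 3) ≈ 0.4536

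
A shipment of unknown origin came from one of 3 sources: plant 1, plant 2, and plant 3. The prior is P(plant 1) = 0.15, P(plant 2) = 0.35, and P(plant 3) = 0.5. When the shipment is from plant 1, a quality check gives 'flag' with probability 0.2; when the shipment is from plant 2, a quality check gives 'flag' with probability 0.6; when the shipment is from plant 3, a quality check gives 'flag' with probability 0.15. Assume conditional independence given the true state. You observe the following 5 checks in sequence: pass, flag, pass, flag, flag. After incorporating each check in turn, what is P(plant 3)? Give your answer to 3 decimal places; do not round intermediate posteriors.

0.087

After 'pass': normaliser = 0.8·0.1500 + 0.4·0.3500 + 0.85·0.5000; P(plant 1) ≈ 0.1752, P(plant 2) ≈ 0.2044, P(plant 3) ≈ 0.6204
After 'flag': normaliser = 0.2·0.1752 + 0.6·0.2044 + 0.15·0.6204; P(plant 1) ≈ 0.1397, P(plant 2) ≈ 0.4891, P(plant 3) ≈ 0.3712
After 'pass': normaliser = 0.8·0.1397 + 0.4·0.4891 + 0.85·0.3712; P(plant 1) ≈ 0.1795, P(plant 2) ≈ 0.3141, P(plant 3) ≈ 0.5065
After 'flag': normaliser = 0.2·0.1795 + 0.6·0.3141 + 0.15·0.5065; P(plant 1) ≈ 0.1195, P(plant 2) ≈ 0.6275, P(plant 3) ≈ 0.2530
After 'flag': normaliser = 0.2·0.1195 + 0.6·0.6275 + 0.15·0.2530; P(plant 1) ≈ 0.0545, P(plant 2) ≈ 0.8589, P(plant 3) ≈ 0.0866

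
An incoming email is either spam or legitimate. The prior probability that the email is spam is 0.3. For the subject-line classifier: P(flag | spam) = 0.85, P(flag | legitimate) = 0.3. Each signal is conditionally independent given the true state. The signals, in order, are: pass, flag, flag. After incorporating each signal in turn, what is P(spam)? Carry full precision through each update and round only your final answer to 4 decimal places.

After 'pass': P(spam) = 0.15·0.3000 / (0.15·0.3000 + 0.7·0.7000) ≈ 0.0841
After 'flag': P(spam) = 0.85·0.0841 / (0.85·0.0841 + 0.3·0.9159) ≈ 0.2065
After 'flag': P(spam) = 0.85·0.2065 / (0.85·0.2065 + 0.3·0.7935) ≈ 0.4244

0.4244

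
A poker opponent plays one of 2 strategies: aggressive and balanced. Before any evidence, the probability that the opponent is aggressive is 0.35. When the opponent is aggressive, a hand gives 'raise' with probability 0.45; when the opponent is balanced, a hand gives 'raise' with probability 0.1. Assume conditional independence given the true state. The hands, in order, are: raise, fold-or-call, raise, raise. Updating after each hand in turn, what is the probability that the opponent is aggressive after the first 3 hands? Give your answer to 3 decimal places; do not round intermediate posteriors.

0.870

After 'raise': P(aggressive) = 0.45·0.3500 / (0.45·0.3500 + 0.1·0.6500) ≈ 0.7079
After 'fold-or-call': P(aggressive) = 0.55·0.7079 / (0.55·0.7079 + 0.9·0.2921) ≈ 0.5969
After 'raise': P(aggressive) = 0.45·0.5969 / (0.45·0.5969 + 0.1·0.4031) ≈ 0.8695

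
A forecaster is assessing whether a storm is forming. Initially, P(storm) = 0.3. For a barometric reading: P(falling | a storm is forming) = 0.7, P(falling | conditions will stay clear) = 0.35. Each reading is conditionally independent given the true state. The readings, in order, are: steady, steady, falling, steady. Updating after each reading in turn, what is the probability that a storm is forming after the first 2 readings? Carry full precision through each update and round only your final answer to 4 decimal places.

After 'steady': P(storm) = 0.3·0.3000 / (0.3·0.3000 + 0.65·0.7000) ≈ 0.1651
After 'steady': P(storm) = 0.3·0.1651 / (0.3·0.1651 + 0.65·0.8349) ≈ 0.0837

0.0837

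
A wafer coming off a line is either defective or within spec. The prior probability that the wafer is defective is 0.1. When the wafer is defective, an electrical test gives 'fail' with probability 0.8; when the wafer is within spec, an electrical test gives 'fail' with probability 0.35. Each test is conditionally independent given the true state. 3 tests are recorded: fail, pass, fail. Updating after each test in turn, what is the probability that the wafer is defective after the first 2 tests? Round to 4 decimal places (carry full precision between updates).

0.0725

After 'fail': P(defective) = 0.8·0.1000 / (0.8·0.1000 + 0.35·0.9000) ≈ 0.2025
After 'pass': P(defective) = 0.2·0.2025 / (0.2·0.2025 + 0.65·0.7975) ≈ 0.0725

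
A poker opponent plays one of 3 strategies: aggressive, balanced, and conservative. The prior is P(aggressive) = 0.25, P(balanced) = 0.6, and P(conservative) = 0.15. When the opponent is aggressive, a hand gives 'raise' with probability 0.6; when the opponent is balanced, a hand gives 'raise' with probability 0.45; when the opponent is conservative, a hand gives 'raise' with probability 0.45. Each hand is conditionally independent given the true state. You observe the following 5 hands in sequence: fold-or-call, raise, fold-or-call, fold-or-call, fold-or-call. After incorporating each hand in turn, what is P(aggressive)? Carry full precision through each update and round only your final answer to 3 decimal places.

After 'fold-or-call': normaliser = 0.4·0.2500 + 0.55·0.6000 + 0.55·0.1500; P(aggressive) ≈ 0.1951, P(balanced) ≈ 0.6439, P(conservative) ≈ 0.1610
After 'raise': normaliser = 0.6·0.1951 + 0.45·0.6439 + 0.45·0.1610; P(aggressive) ≈ 0.2443, P(balanced) ≈ 0.6046, P(conservative) ≈ 0.1511
After 'fold-or-call': normaliser = 0.4·0.2443 + 0.55·0.6046 + 0.55·0.1511; P(aggressive) ≈ 0.1903, P(balanced) ≈ 0.6477, P(conservative) ≈ 0.1619
After 'fold-or-call': normaliser = 0.4·0.1903 + 0.55·0.6477 + 0.55·0.1619; P(aggressive) ≈ 0.1460, P(balanced) ≈ 0.6832, P(conservative) ≈ 0.1708
After 'fold-or-call': normaliser = 0.4·0.1460 + 0.55·0.6832 + 0.55·0.1708; P(aggressive) ≈ 0.1106, P(balanced) ≈ 0.7115, P(conservative) ≈ 0.1779

0.111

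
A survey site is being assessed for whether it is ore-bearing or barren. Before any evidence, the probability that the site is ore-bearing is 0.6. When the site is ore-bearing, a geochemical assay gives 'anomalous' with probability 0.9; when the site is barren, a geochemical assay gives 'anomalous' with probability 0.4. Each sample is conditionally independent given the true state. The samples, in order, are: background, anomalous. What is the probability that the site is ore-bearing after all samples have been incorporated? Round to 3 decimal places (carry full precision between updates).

0.360

Each posterior becomes the prior for the next update.
After 'background': P(ore) = 0.1·0.6000 / (0.1·0.6000 + 0.6·0.4000) ≈ 0.2000
After 'anomalous': P(ore) = 0.9·0.2000 / (0.9·0.2000 + 0.4·0.8000) ≈ 0.3600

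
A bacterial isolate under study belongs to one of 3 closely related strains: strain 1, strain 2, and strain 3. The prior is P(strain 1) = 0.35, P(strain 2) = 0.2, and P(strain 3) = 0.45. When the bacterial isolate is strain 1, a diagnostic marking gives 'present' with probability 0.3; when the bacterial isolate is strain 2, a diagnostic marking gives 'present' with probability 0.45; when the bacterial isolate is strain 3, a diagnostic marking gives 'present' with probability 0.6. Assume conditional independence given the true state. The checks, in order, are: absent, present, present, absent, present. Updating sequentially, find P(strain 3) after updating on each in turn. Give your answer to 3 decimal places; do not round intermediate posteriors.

0.605

After 'absent': normaliser = 0.7·0.3500 + 0.55·0.2000 + 0.4·0.4500; P(strain 1) ≈ 0.4579, P(strain 2) ≈ 0.2056, P(strain 3) ≈ 0.3364
After 'present': normaliser = 0.3·0.4579 + 0.45·0.2056 + 0.6·0.3364; P(strain 1) ≈ 0.3182, P(strain 2) ≈ 0.2143, P(strain 3) ≈ 0.4675
After 'present': normaliser = 0.3·0.3182 + 0.45·0.2143 + 0.6·0.4675; P(strain 1) ≈ 0.2021, P(strain 2) ≈ 0.2041, P(strain 3) ≈ 0.5938
After 'absent': normaliser = 0.7·0.2021 + 0.55·0.2041 + 0.4·0.5938; P(strain 1) ≈ 0.2879, P(strain 2) ≈ 0.2285, P(strain 3) ≈ 0.4835
After 'present': normaliser = 0.3·0.2879 + 0.45·0.2285 + 0.6·0.4835; P(strain 1) ≈ 0.1802, P(strain 2) ≈ 0.2146, P(strain 3) ≈ 0.6052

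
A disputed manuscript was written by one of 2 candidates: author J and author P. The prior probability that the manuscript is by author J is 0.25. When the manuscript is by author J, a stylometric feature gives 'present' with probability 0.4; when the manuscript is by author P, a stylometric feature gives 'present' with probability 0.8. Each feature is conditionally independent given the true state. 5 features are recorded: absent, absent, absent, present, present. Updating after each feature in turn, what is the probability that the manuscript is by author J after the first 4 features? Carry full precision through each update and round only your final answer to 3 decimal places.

Each posterior becomes the prior for the next update.
After 'absent': P(author J) = 0.6·0.2500 / (0.6·0.2500 + 0.2·0.7500) ≈ 0.5000
After 'absent': P(author J) = 0.6·0.5000 / (0.6·0.5000 + 0.2·0.5000) ≈ 0.7500
After 'absent': P(author J) = 0.6·0.7500 / (0.6·0.7500 + 0.2·0.2500) ≈ 0.9000
After 'present': P(author J) = 0.4·0.9000 / (0.4·0.9000 + 0.8·0.1000) ≈ 0.8182

0.818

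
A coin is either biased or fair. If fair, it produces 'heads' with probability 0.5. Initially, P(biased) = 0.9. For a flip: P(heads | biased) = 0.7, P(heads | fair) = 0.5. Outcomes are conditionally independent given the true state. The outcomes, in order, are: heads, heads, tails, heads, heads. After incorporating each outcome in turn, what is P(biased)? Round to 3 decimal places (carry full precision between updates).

After 'heads': P(biased) = 0.7·0.9000 / (0.7·0.9000 + 0.5·0.1000) ≈ 0.9265
After 'heads': P(biased) = 0.7·0.9265 / (0.7·0.9265 + 0.5·0.0735) ≈ 0.9464
After 'tails': P(biased) = 0.3·0.9464 / (0.3·0.9464 + 0.5·0.0536) ≈ 0.9137
After 'heads': P(biased) = 0.7·0.9137 / (0.7·0.9137 + 0.5·0.0863) ≈ 0.9368
After 'heads': P(biased) = 0.7·0.9368 / (0.7·0.9368 + 0.5·0.0632) ≈ 0.9540

0.954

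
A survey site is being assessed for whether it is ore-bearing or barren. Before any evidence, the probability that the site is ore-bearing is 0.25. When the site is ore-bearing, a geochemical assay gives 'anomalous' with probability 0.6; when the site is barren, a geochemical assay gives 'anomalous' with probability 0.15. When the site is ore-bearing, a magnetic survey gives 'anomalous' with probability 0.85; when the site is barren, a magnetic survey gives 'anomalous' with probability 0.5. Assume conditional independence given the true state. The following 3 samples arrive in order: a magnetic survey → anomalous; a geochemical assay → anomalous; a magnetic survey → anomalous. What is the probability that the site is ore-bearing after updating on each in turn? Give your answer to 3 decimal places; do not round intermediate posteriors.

After a magnetic survey='anomalous': P(ore) = 0.85·0.2500 / (0.85·0.2500 + 0.5·0.7500) ≈ 0.3617
After a geochemical assay='anomalous': P(ore) = 0.6·0.3617 / (0.6·0.3617 + 0.15·0.6383) ≈ 0.6939
After a magnetic survey='anomalous': P(ore) = 0.85·0.6939 / (0.85·0.6939 + 0.5·0.3061) ≈ 0.7940

0.794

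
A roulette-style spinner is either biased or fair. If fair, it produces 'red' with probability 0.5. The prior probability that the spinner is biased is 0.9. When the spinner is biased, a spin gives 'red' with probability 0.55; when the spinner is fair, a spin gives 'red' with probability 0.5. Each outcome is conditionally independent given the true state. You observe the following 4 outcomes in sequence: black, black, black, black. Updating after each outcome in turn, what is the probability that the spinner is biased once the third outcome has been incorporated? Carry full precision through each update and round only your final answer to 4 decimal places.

0.8677

After 'black': P(biased) = 0.45·0.9000 / (0.45·0.9000 + 0.5·0.1000) ≈ 0.8901
After 'black': P(biased) = 0.45·0.8901 / (0.45·0.8901 + 0.5·0.1099) ≈ 0.8794
After 'black': P(biased) = 0.45·0.8794 / (0.45·0.8794 + 0.5·0.1206) ≈ 0.8677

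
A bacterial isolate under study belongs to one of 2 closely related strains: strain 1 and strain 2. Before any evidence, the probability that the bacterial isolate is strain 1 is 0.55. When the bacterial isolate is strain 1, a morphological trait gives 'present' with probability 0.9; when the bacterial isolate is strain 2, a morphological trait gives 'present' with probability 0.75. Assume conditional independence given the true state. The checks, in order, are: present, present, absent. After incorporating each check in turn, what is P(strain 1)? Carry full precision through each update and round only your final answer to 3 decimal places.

0.413

Each posterior becomes the prior for the next update.
After 'present': P(strain 1) = 0.9·0.5500 / (0.9·0.5500 + 0.75·0.4500) ≈ 0.5946
After 'present': P(strain 1) = 0.9·0.5946 / (0.9·0.5946 + 0.75·0.4054) ≈ 0.6377
After 'absent': P(strain 1) = 0.1·0.6377 / (0.1·0.6377 + 0.25·0.3623) ≈ 0.4131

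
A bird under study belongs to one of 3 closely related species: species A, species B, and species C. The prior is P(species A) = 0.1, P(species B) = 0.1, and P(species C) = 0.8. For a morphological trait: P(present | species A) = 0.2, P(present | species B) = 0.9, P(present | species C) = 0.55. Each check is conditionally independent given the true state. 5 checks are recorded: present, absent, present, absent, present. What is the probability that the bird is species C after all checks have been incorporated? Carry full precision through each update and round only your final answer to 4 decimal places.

After 'present': normaliser = 0.2·0.1000 + 0.9·0.1000 + 0.55·0.8000; P(species A) ≈ 0.0364, P(species B) ≈ 0.1636, P(species C) ≈ 0.8000
After 'absent': normaliser = 0.8·0.0364 + 0.1·0.1636 + 0.45·0.8000; P(species A) ≈ 0.0717, P(species B) ≈ 0.0404, P(species C) ≈ 0.8879
After 'present': normaliser = 0.2·0.0717 + 0.9·0.0404 + 0.55·0.8879; P(species A) ≈ 0.0266, P(species B) ≈ 0.0674, P(species C) ≈ 0.9060
After 'absent': normaliser = 0.8·0.0266 + 0.1·0.0674 + 0.45·0.9060; P(species A) ≈ 0.0489, P(species B) ≈ 0.0155, P(species C) ≈ 0.9357
After 'present': normaliser = 0.2·0.0489 + 0.9·0.0155 + 0.55·0.9357; P(species A) ≈ 0.0182, P(species B) ≈ 0.0259, P(species C) ≈ 0.9560

0.9560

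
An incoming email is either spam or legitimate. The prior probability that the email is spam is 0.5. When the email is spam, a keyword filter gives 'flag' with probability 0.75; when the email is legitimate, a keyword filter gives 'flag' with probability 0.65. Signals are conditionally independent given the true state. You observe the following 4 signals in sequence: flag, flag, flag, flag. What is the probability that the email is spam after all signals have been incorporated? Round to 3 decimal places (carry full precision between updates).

0.639

After 'flag': P(spam) = 0.75·0.5000 / (0.75·0.5000 + 0.65·0.5000) ≈ 0.5357
After 'flag': P(spam) = 0.75·0.5357 / (0.75·0.5357 + 0.65·0.4643) ≈ 0.5711
After 'flag': P(spam) = 0.75·0.5711 / (0.75·0.5711 + 0.65·0.4289) ≈ 0.6057
After 'flag': P(spam) = 0.75·0.6057 / (0.75·0.6057 + 0.65·0.3943) ≈ 0.6393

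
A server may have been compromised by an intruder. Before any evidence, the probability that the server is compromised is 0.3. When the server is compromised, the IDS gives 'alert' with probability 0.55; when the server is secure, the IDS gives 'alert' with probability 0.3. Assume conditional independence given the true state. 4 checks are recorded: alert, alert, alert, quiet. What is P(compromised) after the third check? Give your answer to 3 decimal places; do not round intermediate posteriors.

0.725

Apply Bayes' rule sequentially, carrying P(compromised) forward.
After 'alert': P(compromised) = 0.55·0.3000 / (0.55·0.3000 + 0.3·0.7000) ≈ 0.4400
After 'alert': P(compromised) = 0.55·0.4400 / (0.55·0.4400 + 0.3·0.5600) ≈ 0.5902
After 'alert': P(compromised) = 0.55·0.5902 / (0.55·0.5902 + 0.3·0.4098) ≈ 0.7253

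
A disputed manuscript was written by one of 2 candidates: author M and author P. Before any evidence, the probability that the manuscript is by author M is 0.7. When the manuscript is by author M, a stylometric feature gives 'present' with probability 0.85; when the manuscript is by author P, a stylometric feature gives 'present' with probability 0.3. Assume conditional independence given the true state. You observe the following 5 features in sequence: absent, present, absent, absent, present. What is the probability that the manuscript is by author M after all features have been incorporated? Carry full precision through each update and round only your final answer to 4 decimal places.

After 'absent': P(author M) = 0.15·0.7000 / (0.15·0.7000 + 0.7·0.3000) ≈ 0.3333
After 'present': P(author M) = 0.85·0.3333 / (0.85·0.3333 + 0.3·0.6667) ≈ 0.5862
After 'absent': P(author M) = 0.15·0.5862 / (0.15·0.5862 + 0.7·0.4138) ≈ 0.2329
After 'absent': P(author M) = 0.15·0.2329 / (0.15·0.2329 + 0.7·0.7671) ≈ 0.0611
After 'present': P(author M) = 0.85·0.0611 / (0.85·0.0611 + 0.3·0.9389) ≈ 0.1556

0.1556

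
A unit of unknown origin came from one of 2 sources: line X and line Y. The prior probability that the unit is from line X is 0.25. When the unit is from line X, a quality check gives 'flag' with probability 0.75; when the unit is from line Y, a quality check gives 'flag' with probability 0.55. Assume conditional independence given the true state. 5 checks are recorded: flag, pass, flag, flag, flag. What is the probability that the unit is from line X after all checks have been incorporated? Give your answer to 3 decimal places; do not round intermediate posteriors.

After 'flag': P(line X) = 0.75·0.2500 / (0.75·0.2500 + 0.55·0.7500) ≈ 0.3125
After 'pass': P(line X) = 0.25·0.3125 / (0.25·0.3125 + 0.45·0.6875) ≈ 0.2016
After 'flag': P(line X) = 0.75·0.2016 / (0.75·0.2016 + 0.55·0.7984) ≈ 0.2561
After 'flag': P(line X) = 0.75·0.2561 / (0.75·0.2561 + 0.55·0.7439) ≈ 0.3195
After 'flag': P(line X) = 0.75·0.3195 / (0.75·0.3195 + 0.55·0.6805) ≈ 0.3904

0.390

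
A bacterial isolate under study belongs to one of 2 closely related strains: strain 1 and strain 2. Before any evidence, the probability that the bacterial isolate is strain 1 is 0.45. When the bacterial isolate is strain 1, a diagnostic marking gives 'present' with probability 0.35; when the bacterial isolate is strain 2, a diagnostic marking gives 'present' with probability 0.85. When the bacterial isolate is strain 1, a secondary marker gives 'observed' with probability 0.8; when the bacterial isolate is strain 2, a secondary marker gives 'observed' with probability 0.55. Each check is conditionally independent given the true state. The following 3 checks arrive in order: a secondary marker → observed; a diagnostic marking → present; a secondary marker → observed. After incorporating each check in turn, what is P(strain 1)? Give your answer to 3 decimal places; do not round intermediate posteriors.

After a secondary marker='observed': P(strain 1) = 0.8·0.4500 / (0.8·0.4500 + 0.55·0.5500) ≈ 0.5434
After a diagnostic marking='present': P(strain 1) = 0.35·0.5434 / (0.35·0.5434 + 0.85·0.4566) ≈ 0.3289
After a secondary marker='observed': P(strain 1) = 0.8·0.3289 / (0.8·0.3289 + 0.55·0.6711) ≈ 0.4162

0.416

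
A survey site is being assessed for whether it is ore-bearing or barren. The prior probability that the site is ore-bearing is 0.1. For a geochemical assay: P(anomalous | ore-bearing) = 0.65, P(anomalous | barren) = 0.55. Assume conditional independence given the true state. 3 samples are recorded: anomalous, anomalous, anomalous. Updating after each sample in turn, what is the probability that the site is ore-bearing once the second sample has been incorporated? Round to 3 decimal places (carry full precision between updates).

0.134

After 'anomalous': P(ore) = 0.65·0.1000 / (0.65·0.1000 + 0.55·0.9000) ≈ 0.1161
After 'anomalous': P(ore) = 0.65·0.1161 / (0.65·0.1161 + 0.55·0.8839) ≈ 0.1343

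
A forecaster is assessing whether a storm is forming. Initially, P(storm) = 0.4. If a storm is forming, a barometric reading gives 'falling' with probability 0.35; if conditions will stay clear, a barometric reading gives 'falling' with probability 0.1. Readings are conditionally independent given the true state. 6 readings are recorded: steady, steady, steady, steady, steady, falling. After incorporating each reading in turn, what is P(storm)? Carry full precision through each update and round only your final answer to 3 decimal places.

After 'steady': P(storm) = 0.65·0.4000 / (0.65·0.4000 + 0.9·0.6000) ≈ 0.3250
After 'steady': P(storm) = 0.65·0.3250 / (0.65·0.3250 + 0.9·0.6750) ≈ 0.2580
After 'steady': P(storm) = 0.65·0.2580 / (0.65·0.2580 + 0.9·0.7420) ≈ 0.2007
After 'steady': P(storm) = 0.65·0.2007 / (0.65·0.2007 + 0.9·0.7993) ≈ 0.1535
After 'steady': P(storm) = 0.65·0.1535 / (0.65·0.1535 + 0.9·0.8465) ≈ 0.1158
After 'falling': P(storm) = 0.35·0.1158 / (0.35·0.1158 + 0.1·0.8842) ≈ 0.3144

0.314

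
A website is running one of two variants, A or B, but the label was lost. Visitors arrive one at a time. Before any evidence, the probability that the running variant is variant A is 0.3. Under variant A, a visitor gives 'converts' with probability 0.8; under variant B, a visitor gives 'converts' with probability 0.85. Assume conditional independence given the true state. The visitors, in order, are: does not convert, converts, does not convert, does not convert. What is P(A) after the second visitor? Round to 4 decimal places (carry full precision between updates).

0.3497

After 'does not convert': P(A) = 0.2·0.3000 / (0.2·0.3000 + 0.15·0.7000) ≈ 0.3636
After 'converts': P(A) = 0.8·0.3636 / (0.8·0.3636 + 0.85·0.6364) ≈ 0.3497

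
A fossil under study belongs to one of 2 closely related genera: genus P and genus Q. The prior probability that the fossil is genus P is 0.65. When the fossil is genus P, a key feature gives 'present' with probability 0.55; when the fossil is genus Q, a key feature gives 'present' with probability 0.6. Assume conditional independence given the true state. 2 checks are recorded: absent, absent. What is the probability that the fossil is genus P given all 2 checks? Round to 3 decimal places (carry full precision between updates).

Each posterior becomes the prior for the next update.
After 'absent': P(genus P) = 0.45·0.6500 / (0.45·0.6500 + 0.4·0.3500) ≈ 0.6763
After 'absent': P(genus P) = 0.45·0.6763 / (0.45·0.6763 + 0.4·0.3237) ≈ 0.7015

0.702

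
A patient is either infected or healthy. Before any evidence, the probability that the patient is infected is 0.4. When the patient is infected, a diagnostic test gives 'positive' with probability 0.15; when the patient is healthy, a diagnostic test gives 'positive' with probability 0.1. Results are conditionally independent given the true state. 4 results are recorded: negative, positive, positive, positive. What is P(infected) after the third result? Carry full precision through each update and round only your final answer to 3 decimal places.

Each posterior becomes the prior for the next update.
After 'negative': P(infected) = 0.85·0.4000 / (0.85·0.4000 + 0.9·0.6000) ≈ 0.3864
After 'positive': P(infected) = 0.15·0.3864 / (0.15·0.3864 + 0.1·0.6136) ≈ 0.4857
After 'positive': P(infected) = 0.15·0.4857 / (0.15·0.4857 + 0.1·0.5143) ≈ 0.5862

0.586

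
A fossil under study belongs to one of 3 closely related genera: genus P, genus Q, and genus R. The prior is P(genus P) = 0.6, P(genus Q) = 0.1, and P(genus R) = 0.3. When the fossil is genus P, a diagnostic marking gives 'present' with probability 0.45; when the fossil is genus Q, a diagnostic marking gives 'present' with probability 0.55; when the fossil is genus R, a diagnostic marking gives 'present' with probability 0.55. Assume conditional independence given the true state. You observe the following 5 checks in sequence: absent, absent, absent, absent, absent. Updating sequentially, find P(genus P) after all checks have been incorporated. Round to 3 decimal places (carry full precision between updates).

Each posterior becomes the prior for the next update.
After 'absent': normaliser = 0.55·0.6000 + 0.45·0.1000 + 0.45·0.3000; P(genus P) ≈ 0.6471, P(genus Q) ≈ 0.0882, P(genus R) ≈ 0.2647
After 'absent': normaliser = 0.55·0.6471 + 0.45·0.0882 + 0.45·0.2647; P(genus P) ≈ 0.6914, P(genus Q) ≈ 0.0771, P(genus R) ≈ 0.2314
After 'absent': normaliser = 0.55·0.6914 + 0.45·0.0771 + 0.45·0.2314; P(genus P) ≈ 0.7325, P(genus Q) ≈ 0.0669, P(genus R) ≈ 0.2006
After 'absent': normaliser = 0.55·0.7325 + 0.45·0.0669 + 0.45·0.2006; P(genus P) ≈ 0.7700, P(genus Q) ≈ 0.0575, P(genus R) ≈ 0.1725
After 'absent': normaliser = 0.55·0.7700 + 0.45·0.0575 + 0.45·0.1725; P(genus P) ≈ 0.8036, P(genus Q) ≈ 0.0491, P(genus R) ≈ 0.1473

0.804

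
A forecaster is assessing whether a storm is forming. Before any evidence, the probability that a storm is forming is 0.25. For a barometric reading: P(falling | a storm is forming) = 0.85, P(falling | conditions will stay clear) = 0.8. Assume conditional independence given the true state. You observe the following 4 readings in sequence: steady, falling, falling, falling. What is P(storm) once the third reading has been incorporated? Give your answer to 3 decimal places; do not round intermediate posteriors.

Each posterior becomes the prior for the next update.
After 'steady': P(storm) = 0.15·0.2500 / (0.15·0.2500 + 0.2·0.7500) ≈ 0.2000
After 'falling': P(storm) = 0.85·0.2000 / (0.85·0.2000 + 0.8·0.8000) ≈ 0.2099
After 'falling': P(storm) = 0.85·0.2099 / (0.85·0.2099 + 0.8·0.7901) ≈ 0.2201

0.220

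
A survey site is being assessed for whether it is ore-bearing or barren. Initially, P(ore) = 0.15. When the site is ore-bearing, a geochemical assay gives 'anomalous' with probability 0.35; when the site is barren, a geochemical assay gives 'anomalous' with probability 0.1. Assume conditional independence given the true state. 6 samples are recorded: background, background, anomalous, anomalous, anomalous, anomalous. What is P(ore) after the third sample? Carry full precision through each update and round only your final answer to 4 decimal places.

Apply Bayes' rule sequentially, carrying P(ore) forward.
After 'background': P(ore) = 0.65·0.1500 / (0.65·0.1500 + 0.9·0.8500) ≈ 0.1130
After 'background': P(ore) = 0.65·0.1130 / (0.65·0.1130 + 0.9·0.8870) ≈ 0.0843
After 'anomalous': P(ore) = 0.35·0.0843 / (0.35·0.0843 + 0.1·0.9157) ≈ 0.2437

0.2437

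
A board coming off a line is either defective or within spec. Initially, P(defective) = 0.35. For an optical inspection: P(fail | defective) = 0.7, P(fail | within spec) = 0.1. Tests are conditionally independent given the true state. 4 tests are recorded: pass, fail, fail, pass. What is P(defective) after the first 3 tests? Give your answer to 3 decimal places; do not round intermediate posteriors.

After 'pass': P(defective) = 0.3·0.3500 / (0.3·0.3500 + 0.9·0.6500) ≈ 0.1522
After 'fail': P(defective) = 0.7·0.1522 / (0.7·0.1522 + 0.1·0.8478) ≈ 0.5568
After 'fail': P(defective) = 0.7·0.5568 / (0.7·0.5568 + 0.1·0.4432) ≈ 0.8979

0.898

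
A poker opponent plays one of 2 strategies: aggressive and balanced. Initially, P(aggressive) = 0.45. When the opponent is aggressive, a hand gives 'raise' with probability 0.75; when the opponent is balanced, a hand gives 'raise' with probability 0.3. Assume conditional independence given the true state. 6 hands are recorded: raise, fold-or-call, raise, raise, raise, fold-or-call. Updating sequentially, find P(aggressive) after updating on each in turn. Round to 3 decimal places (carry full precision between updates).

Apply Bayes' rule sequentially, carrying P(aggressive) forward.
After 'raise': P(aggressive) = 0.75·0.4500 / (0.75·0.4500 + 0.3·0.5500) ≈ 0.6716
After 'fold-or-call': P(aggressive) = 0.25·0.6716 / (0.25·0.6716 + 0.7·0.3284) ≈ 0.4221
After 'raise': P(aggressive) = 0.75·0.4221 / (0.75·0.4221 + 0.3·0.5779) ≈ 0.6462
After 'raise': P(aggressive) = 0.75·0.6462 / (0.75·0.6462 + 0.3·0.3538) ≈ 0.8203
After 'raise': P(aggressive) = 0.75·0.8203 / (0.75·0.8203 + 0.3·0.1797) ≈ 0.9194
After 'fold-or-call': P(aggressive) = 0.25·0.9194 / (0.25·0.9194 + 0.7·0.0806) ≈ 0.8030

0.803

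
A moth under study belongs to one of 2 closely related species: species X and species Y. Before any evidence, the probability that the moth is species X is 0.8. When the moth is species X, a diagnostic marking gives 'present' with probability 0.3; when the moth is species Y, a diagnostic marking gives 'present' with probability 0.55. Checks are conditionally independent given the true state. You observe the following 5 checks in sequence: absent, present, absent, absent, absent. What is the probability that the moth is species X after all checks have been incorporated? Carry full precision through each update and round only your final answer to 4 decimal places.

After 'absent': P(species X) = 0.7·0.8000 / (0.7·0.8000 + 0.45·0.2000) ≈ 0.8615
After 'present': P(species X) = 0.3·0.8615 / (0.3·0.8615 + 0.55·0.1385) ≈ 0.7724
After 'absent': P(species X) = 0.7·0.7724 / (0.7·0.7724 + 0.45·0.2276) ≈ 0.8408
After 'absent': P(species X) = 0.7·0.8408 / (0.7·0.8408 + 0.45·0.1592) ≈ 0.8915
After 'absent': P(species X) = 0.7·0.8915 / (0.7·0.8915 + 0.45·0.1085) ≈ 0.9274

0.9274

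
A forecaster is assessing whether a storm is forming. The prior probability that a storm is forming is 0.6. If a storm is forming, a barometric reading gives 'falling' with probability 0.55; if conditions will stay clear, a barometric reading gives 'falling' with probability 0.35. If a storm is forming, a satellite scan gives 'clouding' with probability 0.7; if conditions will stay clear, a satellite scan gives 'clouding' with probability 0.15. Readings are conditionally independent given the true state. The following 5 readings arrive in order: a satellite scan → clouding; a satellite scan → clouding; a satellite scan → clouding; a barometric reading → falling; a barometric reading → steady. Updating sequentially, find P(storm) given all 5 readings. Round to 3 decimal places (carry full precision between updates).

Each posterior becomes the prior for the next update.
After a satellite scan='clouding': P(storm) = 0.7·0.6000 / (0.7·0.6000 + 0.15·0.4000) ≈ 0.8750
After a satellite scan='clouding': P(storm) = 0.7·0.8750 / (0.7·0.8750 + 0.15·0.1250) ≈ 0.9703
After a satellite scan='clouding': P(storm) = 0.7·0.9703 / (0.7·0.9703 + 0.15·0.0297) ≈ 0.9935
After a barometric reading='falling': P(storm) = 0.55·0.9935 / (0.55·0.9935 + 0.35·0.0065) ≈ 0.9958
After a barometric reading='steady': P(storm) = 0.45·0.9958 / (0.45·0.9958 + 0.65·0.0042) ≈ 0.9940

0.994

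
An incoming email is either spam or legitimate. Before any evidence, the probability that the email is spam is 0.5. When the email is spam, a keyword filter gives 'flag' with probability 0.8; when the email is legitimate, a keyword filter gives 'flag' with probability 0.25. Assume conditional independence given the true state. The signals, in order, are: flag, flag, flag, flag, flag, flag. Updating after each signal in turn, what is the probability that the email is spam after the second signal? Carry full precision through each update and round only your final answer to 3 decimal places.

After 'flag': P(spam) = 0.8·0.5000 / (0.8·0.5000 + 0.25·0.5000) ≈ 0.7619
After 'flag': P(spam) = 0.8·0.7619 / (0.8·0.7619 + 0.25·0.2381) ≈ 0.9110

0.911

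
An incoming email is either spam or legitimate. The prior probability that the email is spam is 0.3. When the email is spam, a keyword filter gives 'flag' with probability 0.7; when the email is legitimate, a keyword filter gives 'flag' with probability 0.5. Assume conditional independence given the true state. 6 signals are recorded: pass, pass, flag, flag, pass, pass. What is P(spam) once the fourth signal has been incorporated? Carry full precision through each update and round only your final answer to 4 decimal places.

0.2322

After 'pass': P(spam) = 0.3·0.3000 / (0.3·0.3000 + 0.5·0.7000) ≈ 0.2045
After 'pass': P(spam) = 0.3·0.2045 / (0.3·0.2045 + 0.5·0.7955) ≈ 0.1337
After 'flag': P(spam) = 0.7·0.1337 / (0.7·0.1337 + 0.5·0.8663) ≈ 0.1776
After 'flag': P(spam) = 0.7·0.1776 / (0.7·0.1776 + 0.5·0.8224) ≈ 0.2322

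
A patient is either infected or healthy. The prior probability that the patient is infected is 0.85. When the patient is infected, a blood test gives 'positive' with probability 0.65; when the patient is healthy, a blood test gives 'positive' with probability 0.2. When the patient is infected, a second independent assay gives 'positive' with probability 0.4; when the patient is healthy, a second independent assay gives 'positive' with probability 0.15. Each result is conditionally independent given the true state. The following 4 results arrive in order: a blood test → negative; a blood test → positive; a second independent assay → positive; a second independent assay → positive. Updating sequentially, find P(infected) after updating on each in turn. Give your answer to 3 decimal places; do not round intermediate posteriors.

After a blood test='negative': P(infected) = 0.35·0.8500 / (0.35·0.8500 + 0.8·0.1500) ≈ 0.7126
After a blood test='positive': P(infected) = 0.65·0.7126 / (0.65·0.7126 + 0.2·0.2874) ≈ 0.8896
After a second independent assay='positive': P(infected) = 0.4·0.8896 / (0.4·0.8896 + 0.15·0.1104) ≈ 0.9555
After a second independent assay='positive': P(infected) = 0.4·0.9555 / (0.4·0.9555 + 0.15·0.0445) ≈ 0.9828

0.983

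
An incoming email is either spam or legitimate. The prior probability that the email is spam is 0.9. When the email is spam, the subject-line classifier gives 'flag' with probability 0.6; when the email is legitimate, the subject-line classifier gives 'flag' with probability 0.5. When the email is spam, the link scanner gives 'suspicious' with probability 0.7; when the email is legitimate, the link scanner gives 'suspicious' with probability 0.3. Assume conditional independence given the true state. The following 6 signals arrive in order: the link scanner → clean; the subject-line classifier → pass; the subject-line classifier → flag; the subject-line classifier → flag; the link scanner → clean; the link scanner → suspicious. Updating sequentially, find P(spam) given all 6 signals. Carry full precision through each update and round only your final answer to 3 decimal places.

0.816

After the link scanner='clean': P(spam) = 0.3·0.9000 / (0.3·0.9000 + 0.7·0.1000) ≈ 0.7941
After the subject-line classifier='pass': P(spam) = 0.4·0.7941 / (0.4·0.7941 + 0.5·0.2059) ≈ 0.7552
After the subject-line classifier='flag': P(spam) = 0.6·0.7552 / (0.6·0.7552 + 0.5·0.2448) ≈ 0.7874
After the subject-line classifier='flag': P(spam) = 0.6·0.7874 / (0.6·0.7874 + 0.5·0.2126) ≈ 0.8163
After the link scanner='clean': P(spam) = 0.3·0.8163 / (0.3·0.8163 + 0.7·0.1837) ≈ 0.6557
After the link scanner='suspicious': P(spam) = 0.7·0.6557 / (0.7·0.6557 + 0.3·0.3443) ≈ 0.8163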